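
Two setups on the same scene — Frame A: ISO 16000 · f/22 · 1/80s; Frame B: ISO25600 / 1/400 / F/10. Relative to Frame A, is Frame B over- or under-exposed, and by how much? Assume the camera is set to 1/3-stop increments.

2/3 stop brighter

Aperture: f/22 → f/20 → f/18 → f/16 → f/14 → f/13 → f/11 → f/10 — 2 1/3 stops larger aperture (brighter).
Shutter speed: 1/80 → 1/100 → 1/125 → 1/160 → 1/200 → 1/250 → 1/320 → 1/400 — 2 1/3 stops faster (darker).
ISO: 16000 → 20000 → 25600 — 2/3 stop raised (brighter).
Net: +2 1/3 −2 1/3 +2/3 = +2/3 stops.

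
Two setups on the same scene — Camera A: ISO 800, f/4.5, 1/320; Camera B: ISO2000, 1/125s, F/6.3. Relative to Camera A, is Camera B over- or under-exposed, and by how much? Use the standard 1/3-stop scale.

Aperture: f/4.5 → f/5 → f/5.6 → f/6.3 — 1 stop narrower (darker).
Shutter speed: 1/320 → 1/250 → 1/200 → 1/160 → 1/125 — 1 1/3 stops longer (brighter).
ISO: 800 → 1000 → 1250 → 1600 → 2000 — 1 1/3 stops higher (brighter).
Net: −1 +1 1/3 +1 1/3 = +1 2/3 stops.

1 2/3 stops brighter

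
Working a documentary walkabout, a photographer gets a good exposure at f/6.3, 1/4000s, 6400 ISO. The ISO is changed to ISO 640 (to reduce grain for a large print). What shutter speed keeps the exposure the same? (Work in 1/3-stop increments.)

1/400s

ISO: 6400 → 5000 → 4000 → 3200 → 2500 → 2000 → 1600 → 1250 → 1000 → 800 → 640 — 3 1/3 stops lower (darker).
Need 3 1/3 stops brighter from the shutter speed: 1/4000 → 1/3200 → 1/2500 → 1/2000 → 1/1600 → 1/1250 → 1/1000 → 1/800 → 1/640 → 1/500 → 1/400.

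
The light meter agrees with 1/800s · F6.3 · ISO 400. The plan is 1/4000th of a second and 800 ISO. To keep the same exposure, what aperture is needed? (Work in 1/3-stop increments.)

f/4

Shutter speed: 1/800 → 1/1000 → 1/1250 → 1/1600 → 1/2000 → 1/2500 → 1/3200 → 1/4000 — 2 1/3 stops shorter (darker).
ISO: 400 → 500 → 640 → 800 — 1 stop raised (brighter).
Net change so far: 1 1/3 stops darker. Offset with the aperture: f/6.3 → f/5.6 → f/5 → f/4.5 → f/4.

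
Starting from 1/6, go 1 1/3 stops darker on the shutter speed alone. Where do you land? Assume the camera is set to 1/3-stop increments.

1/15s

Shutter speed: 1/6 → 1/8 → 1/10 → 1/13 → 1/15 — 1 1/3 stops shorter (darker).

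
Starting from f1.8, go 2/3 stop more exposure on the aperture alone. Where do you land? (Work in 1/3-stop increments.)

f/1.4

Aperture: f/1.8 → f/1.6 → f/1.4 — 2/3 stop larger aperture (brighter).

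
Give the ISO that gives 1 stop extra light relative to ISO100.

ISO 200

ISO: 100 → 200 — 1 stop raised (brighter).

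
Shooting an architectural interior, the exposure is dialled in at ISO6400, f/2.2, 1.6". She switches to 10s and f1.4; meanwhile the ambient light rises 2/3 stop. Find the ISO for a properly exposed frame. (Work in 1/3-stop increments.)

Scene light: 2/3 stop brighter.
Shutter speed: 1.6 → 2 → 2.5 → 3.2 → 4 → 5 → 6 → 8 → 10 — 2 2/3 stops slower (brighter).
Aperture: f/2.2 → f/2 → f/1.8 → f/1.6 → f/1.4 — 1 1/3 stops opened up (brighter).
Net so far: 4 2/3 stops brighter. ISO: 6400 → 5000 → 4000 → 3200 → 2500 → 2000 → 1600 → 1250 → 1000 → 800 → 640 → 500 → 400 → 320 → 250.

ISO 250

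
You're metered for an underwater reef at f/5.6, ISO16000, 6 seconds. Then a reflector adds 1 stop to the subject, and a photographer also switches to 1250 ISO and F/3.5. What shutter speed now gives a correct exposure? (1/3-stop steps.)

15 s

Scene light: 1 stop brighter.
ISO: 16000 → 12800 → 10000 → 8000 → 6400 → 5000 → 4000 → 3200 → 2500 → 2000 → 1600 → 1250 — 3 2/3 stops lower (darker).
Aperture: f/5.6 → f/5 → f/4.5 → f/4 → f/3.5 — 1 1/3 stops larger aperture (brighter).
Net so far: 1 1/3 stops darker. Shutter speed: 6 → 8 → 10 → 13 → 15.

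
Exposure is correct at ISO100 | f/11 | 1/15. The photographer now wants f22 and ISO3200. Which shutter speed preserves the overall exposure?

Aperture: f/11 → f/16 → f/22 — 2 stops stopped down (darker).
ISO: 100 → 200 → 400 → 800 → 1600 → 3200 — 5 stops higher (brighter).
Net change so far: 3 stops brighter. Offset with the shutter speed: 1/15 → 1/30 → 1/60 → 1/125.

1/125s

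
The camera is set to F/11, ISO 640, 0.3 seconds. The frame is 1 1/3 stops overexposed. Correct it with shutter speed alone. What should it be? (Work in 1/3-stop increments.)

1/8s

Overexposed by 1 1/3 stops → need 1 1/3 stops darker.
Shutter speed: 0.3 → 1/4 → 1/5 → 1/6 → 1/8.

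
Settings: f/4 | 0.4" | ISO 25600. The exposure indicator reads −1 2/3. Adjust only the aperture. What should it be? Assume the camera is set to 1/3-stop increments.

Underexposed by 1 2/3 stops → need 1 2/3 stops brighter.
Aperture: f/4 → f/3.5 → f/3.2 → f/2.8 → f/2.5 → f/2.2.

f/2.2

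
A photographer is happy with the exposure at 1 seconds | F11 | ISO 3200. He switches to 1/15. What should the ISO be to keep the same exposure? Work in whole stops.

Shutter speed: 1 → 1/2 → 1/4 → 1/8 → 1/15 — 4 stops shorter (darker).
Need 4 stops brighter from the ISO: 3200 → 6400 → 12800 → 25600 → 51200.

ISO 51200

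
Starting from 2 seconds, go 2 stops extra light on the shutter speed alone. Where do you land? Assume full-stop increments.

8 s

Shutter speed: 2 → 4 → 8 — 2 stops longer (brighter).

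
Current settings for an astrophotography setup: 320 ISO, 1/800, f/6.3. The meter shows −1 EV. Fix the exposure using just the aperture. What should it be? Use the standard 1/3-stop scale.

f/4.5

Underexposed by 1 stop → need 1 stop brighter.
Aperture: f/6.3 → f/5.6 → f/5 → f/4.5.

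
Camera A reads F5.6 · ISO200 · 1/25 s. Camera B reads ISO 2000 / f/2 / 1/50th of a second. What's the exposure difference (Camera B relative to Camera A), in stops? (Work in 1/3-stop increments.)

Aperture: f/5.6 → f/5 → f/4.5 → f/4 → f/3.5 → f/3.2 → f/2.8 → f/2.5 → f/2.2 → f/2 — 3 stops larger aperture (brighter).
Shutter speed: 1/25 → 1/30 → 1/40 → 1/50 — 1 stop shorter (darker).
ISO: 200 → 250 → 320 → 400 → 500 → 640 → 800 → 1000 → 1250 → 1600 → 2000 — 3 1/3 stops raised (brighter).
Net: +3 −1 +3 1/3 = +5 1/3 stops.

5 1/3 stops brighter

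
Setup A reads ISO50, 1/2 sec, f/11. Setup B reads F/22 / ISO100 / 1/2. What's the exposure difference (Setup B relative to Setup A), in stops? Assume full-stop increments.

Aperture: f/11 → f/16 → f/22 — 2 stops smaller aperture (darker).
Shutter speed: unchanged.
ISO: 50 → 100 — 1 stop raised (brighter).
Net: −2 +1 = −1 stop.

1 stop darker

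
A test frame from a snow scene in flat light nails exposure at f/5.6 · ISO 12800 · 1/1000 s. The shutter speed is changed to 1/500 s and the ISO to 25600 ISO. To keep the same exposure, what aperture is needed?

Shutter speed: 1/1000 → 1/500 — 1 stop longer (brighter).
ISO: 12800 → 25600 — 1 stop higher (brighter).
Net change so far: 2 stops brighter. Offset with the aperture: f/5.6 → f/8 → f/11.

f/11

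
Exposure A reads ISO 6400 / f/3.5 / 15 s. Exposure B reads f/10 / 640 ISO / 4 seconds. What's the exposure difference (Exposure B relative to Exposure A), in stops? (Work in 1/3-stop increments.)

8 1/3 stops darker

Aperture: f/3.5 → f/4 → f/4.5 → f/5 → f/5.6 → f/6.3 → f/7.1 → f/8 → f/9 → f/10 — 3 stops narrower (darker).
Shutter speed: 15 → 13 → 10 → 8 → 6 → 5 → 4 — 2 stops shorter (darker).
ISO: 6400 → 5000 → 4000 → 3200 → 2500 → 2000 → 1600 → 1250 → 1000 → 800 → 640 — 3 1/3 stops lower (darker).
Net: −3 −2 −3 1/3 = −8 1/3 stops.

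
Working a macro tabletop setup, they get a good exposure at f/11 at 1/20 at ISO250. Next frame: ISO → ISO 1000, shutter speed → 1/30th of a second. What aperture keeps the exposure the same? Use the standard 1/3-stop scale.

ISO: 250 → 320 → 400 → 500 → 640 → 800 → 1000 — 2 stops higher (brighter).
Shutter speed: 1/20 → 1/25 → 1/30 — 2/3 stop faster (darker).
Net change so far: 1 1/3 stops brighter. Offset with the aperture: f/11 → f/13 → f/14 → f/16 → f/18.

f/18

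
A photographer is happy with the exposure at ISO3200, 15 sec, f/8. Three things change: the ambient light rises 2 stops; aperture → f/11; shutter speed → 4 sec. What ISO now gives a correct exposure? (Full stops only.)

ISO 6400

Scene light: 2 stops brighter.
Aperture: f/8 → f/11 — 1 stop narrower (darker).
Shutter speed: 15 → 8 → 4 — 2 stops shorter (darker).
Net so far: 1 stop darker. ISO: 3200 → 6400.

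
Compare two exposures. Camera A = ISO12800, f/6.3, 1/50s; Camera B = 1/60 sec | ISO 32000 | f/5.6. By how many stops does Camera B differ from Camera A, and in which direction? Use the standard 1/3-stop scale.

Aperture: f/6.3 → f/5.6 — 1/3 stop wider (brighter).
Shutter speed: 1/50 → 1/60 — 1/3 stop shorter (darker).
ISO: 12800 → 16000 → 20000 → 25600 → 32000 — 1 1/3 stops higher (brighter).
Net: +1/3 −1/3 +1 1/3 = +1 1/3 stops.

1 1/3 stops brighter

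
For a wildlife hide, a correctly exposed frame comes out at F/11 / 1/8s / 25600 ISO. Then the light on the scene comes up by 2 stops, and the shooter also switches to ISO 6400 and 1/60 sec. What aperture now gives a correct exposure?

f/4

Scene light: 2 stops brighter.
ISO: 25600 → 12800 → 6400 — 2 stops dropped (darker).
Shutter speed: 1/8 → 1/15 → 1/30 → 1/60 — 3 stops faster (darker).
Net so far: 3 stops darker. Aperture: f/11 → f/8 → f/5.6 → f/4.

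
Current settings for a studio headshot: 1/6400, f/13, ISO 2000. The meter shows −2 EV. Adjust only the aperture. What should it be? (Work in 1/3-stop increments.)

Underexposed by 2 stops → need 2 stops brighter.
Aperture: f/13 → f/11 → f/10 → f/9 → f/8 → f/7.1 → f/6.3.

f/6.3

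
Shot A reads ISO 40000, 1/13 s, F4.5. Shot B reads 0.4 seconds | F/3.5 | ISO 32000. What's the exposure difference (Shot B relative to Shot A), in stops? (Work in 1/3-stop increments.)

2 2/3 stops brighter

Aperture: f/4.5 → f/4 → f/3.5 — 2/3 stop wider (brighter).
Shutter speed: 1/13 → 1/10 → 1/8 → 1/6 → 1/5 → 1/4 → 0.3 → 0.4 — 2 1/3 stops longer (brighter).
ISO: 40000 → 32000 — 1/3 stop lower (darker).
Net: +2/3 +2 1/3 −1/3 = +2 2/3 stops.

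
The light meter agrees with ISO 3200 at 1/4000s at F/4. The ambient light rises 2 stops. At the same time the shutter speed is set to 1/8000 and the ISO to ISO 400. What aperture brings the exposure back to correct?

f/2

Scene light: 2 stops brighter.
Shutter speed: 1/4000 → 1/8000 — 1 stop shorter (darker).
ISO: 3200 → 1600 → 800 → 400 — 3 stops dropped (darker).
Net so far: 2 stops darker. Aperture: f/4 → f/2.8 → f/2.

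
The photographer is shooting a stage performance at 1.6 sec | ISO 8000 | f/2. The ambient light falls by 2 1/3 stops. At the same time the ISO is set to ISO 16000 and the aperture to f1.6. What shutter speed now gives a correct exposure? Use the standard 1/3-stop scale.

Scene light: 2 1/3 stops darker.
ISO: 8000 → 10000 → 12800 → 16000 — 1 stop higher (brighter).
Aperture: f/2 → f/1.8 → f/1.6 — 2/3 stop larger aperture (brighter).
Net so far: 2/3 stop darker. Shutter speed: 1.6 → 2 → 2.5.

2.5 s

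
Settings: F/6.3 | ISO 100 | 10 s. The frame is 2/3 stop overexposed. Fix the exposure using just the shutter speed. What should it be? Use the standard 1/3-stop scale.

6 s

Overexposed by 2/3 stop → need 2/3 stop darker.
Shutter speed: 10 → 8 → 6.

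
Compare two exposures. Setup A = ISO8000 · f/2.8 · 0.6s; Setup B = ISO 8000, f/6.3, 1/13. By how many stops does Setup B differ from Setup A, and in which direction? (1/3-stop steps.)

5 1/3 stops darker

Aperture: f/2.8 → f/3.2 → f/3.5 → f/4 → f/4.5 → f/5 → f/5.6 → f/6.3 — 2 1/3 stops smaller aperture (darker).
Shutter speed: 0.6 → 0.5 → 0.4 → 0.3 → 1/4 → 1/5 → 1/6 → 1/8 → 1/10 → 1/13 — 3 stops faster (darker).
ISO: unchanged.
Net: −2 1/3 −3 = −5 1/3 stops.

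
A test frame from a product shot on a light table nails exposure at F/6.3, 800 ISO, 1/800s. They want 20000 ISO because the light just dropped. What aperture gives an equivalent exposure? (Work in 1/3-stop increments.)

ISO: 800 → 1000 → 1250 → 1600 → 2000 → 2500 → 3200 → 4000 → 5000 → 6400 → 8000 → 10000 → 12800 → 16000 → 20000 — 4 2/3 stops higher (brighter).
Need 4 2/3 stops darker from the aperture: f/6.3 → f/7.1 → f/8 → f/9 → f/10 → f/11 → f/13 → f/14 → f/16 → f/18 → f/20 → f/22 → f/25 → f/29 → f/32.

f/32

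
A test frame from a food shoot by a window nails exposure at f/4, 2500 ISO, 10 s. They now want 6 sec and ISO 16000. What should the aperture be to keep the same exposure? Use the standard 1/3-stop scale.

f/8

Shutter speed: 10 → 8 → 6 — 2/3 stop shorter (darker).
ISO: 2500 → 3200 → 4000 → 5000 → 6400 → 8000 → 10000 → 12800 → 16000 — 2 2/3 stops raised (brighter).
Net change so far: 2 stops brighter. Offset with the aperture: f/4 → f/4.5 → f/5 → f/5.6 → f/6.3 → f/7.1 → f/8.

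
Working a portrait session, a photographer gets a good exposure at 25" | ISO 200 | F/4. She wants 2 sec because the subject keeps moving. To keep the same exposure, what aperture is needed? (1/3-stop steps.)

Shutter speed: 25 → 20 → 15 → 13 → 10 → 8 → 6 → 5 → 4 → 3.2 → 2.5 → 2 — 3 2/3 stops shorter (darker).
Need 3 2/3 stops brighter from the aperture: f/4 → f/3.5 → f/3.2 → f/2.8 → f/2.5 → f/2.2 → f/2 → f/1.8 → f/1.6 → f/1.4 → f/1.2 → f/1.1.

f/1.1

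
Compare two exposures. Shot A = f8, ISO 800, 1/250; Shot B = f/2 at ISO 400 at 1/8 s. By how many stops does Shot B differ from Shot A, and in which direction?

8 stops brighter

Aperture: f/8 → f/5.6 → f/4 → f/2.8 → f/2 — 4 stops larger aperture (brighter).
Shutter speed: 1/250 → 1/125 → 1/60 → 1/30 → 1/15 → 1/8 — 5 stops longer (brighter).
ISO: 800 → 400 — 1 stop lower (darker).
Net: +4 +5 −1 = +8 stops.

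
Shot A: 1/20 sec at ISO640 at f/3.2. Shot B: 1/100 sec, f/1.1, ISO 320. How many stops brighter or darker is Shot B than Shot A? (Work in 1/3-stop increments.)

1/3 stop darker

Aperture: f/3.2 → f/2.8 → f/2.5 → f/2.2 → f/2 → f/1.8 → f/1.6 → f/1.4 → f/1.2 → f/1.1 — 3 stops opened up (brighter).
Shutter speed: 1/20 → 1/25 → 1/30 → 1/40 → 1/50 → 1/60 → 1/80 → 1/100 — 2 1/3 stops shorter (darker).
ISO: 640 → 500 → 400 → 320 — 1 stop dropped (darker).
Net: +3 −2 1/3 −1 = −1/3 stops.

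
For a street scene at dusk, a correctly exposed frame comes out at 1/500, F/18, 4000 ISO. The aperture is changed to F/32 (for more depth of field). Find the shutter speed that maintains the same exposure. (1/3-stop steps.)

Aperture: f/18 → f/20 → f/22 → f/25 → f/29 → f/32 — 1 2/3 stops narrower (darker).
Need 1 2/3 stops brighter from the shutter speed: 1/500 → 1/400 → 1/320 → 1/250 → 1/200 → 1/160.

1/160s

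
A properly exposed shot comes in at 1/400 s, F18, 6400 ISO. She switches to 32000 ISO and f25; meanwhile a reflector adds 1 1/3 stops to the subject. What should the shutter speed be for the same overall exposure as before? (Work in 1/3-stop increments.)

Scene light: 1 1/3 stops brighter.
ISO: 6400 → 8000 → 10000 → 12800 → 16000 → 20000 → 25600 → 32000 — 2 1/3 stops raised (brighter).
Aperture: f/18 → f/20 → f/22 → f/25 — 1 stop narrower (darker).
Net so far: 2 2/3 stops brighter. Shutter speed: 1/400 → 1/500 → 1/640 → 1/800 → 1/1000 → 1/1250 → 1/1600 → 1/2000 → 1/2500.

1/2500s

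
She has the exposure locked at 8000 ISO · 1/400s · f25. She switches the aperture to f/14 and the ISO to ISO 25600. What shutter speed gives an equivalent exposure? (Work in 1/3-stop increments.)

Aperture: f/25 → f/22 → f/20 → f/18 → f/16 → f/14 — 1 2/3 stops larger aperture (brighter).
ISO: 8000 → 10000 → 12800 → 16000 → 20000 → 25600 — 1 2/3 stops raised (brighter).
Net change so far: 3 1/3 stops brighter. Offset with the shutter speed: 1/400 → 1/500 → 1/640 → 1/800 → 1/1000 → 1/1250 → 1/1600 → 1/2000 → 1/2500 → 1/3200 → 1/4000.

1/4000s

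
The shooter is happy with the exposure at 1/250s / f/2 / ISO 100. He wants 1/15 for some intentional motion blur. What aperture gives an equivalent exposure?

Shutter speed: 1/250 → 1/125 → 1/60 → 1/30 → 1/15 — 4 stops slower (brighter).
Need 4 stops darker from the aperture: f/2 → f/2.8 → f/4 → f/5.6 → f/8.

f/8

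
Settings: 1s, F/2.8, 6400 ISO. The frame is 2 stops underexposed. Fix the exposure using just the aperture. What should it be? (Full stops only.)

Underexposed by 2 stops → need 2 stops brighter.
Aperture: f/2.8 → f/2 → f/1.4.

f/1.4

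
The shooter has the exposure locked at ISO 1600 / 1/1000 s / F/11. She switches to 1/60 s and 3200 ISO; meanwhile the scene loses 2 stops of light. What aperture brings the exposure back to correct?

Scene light: 2 stops darker.
Shutter speed: 1/1000 → 1/500 → 1/250 → 1/125 → 1/60 — 4 stops longer (brighter).
ISO: 1600 → 3200 — 1 stop raised (brighter).
Net so far: 3 stops brighter. Aperture: f/11 → f/16 → f/22 → f/32.

f/32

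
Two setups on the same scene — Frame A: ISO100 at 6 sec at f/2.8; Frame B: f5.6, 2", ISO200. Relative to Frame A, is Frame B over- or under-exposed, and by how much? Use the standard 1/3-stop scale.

2 2/3 stops darker

Aperture: f/2.8 → f/3.2 → f/3.5 → f/4 → f/4.5 → f/5 → f/5.6 — 2 stops stopped down (darker).
Shutter speed: 6 → 5 → 4 → 3.2 → 2.5 → 2 — 1 2/3 stops shorter (darker).
ISO: 100 → 125 → 160 → 200 — 1 stop raised (brighter).
Net: −2 −1 2/3 +1 = −2 2/3 stops.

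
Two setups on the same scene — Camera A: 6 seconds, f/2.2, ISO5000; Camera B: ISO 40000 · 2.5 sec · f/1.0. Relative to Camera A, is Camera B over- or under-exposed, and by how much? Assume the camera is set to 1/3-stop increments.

Aperture: f/2.2 → f/2 → f/1.8 → f/1.6 → f/1.4 → f/1.2 → f/1.1 → f/1.0 — 2 1/3 stops larger aperture (brighter).
Shutter speed: 6 → 5 → 4 → 3.2 → 2.5 — 1 1/3 stops faster (darker).
ISO: 5000 → 6400 → 8000 → 10000 → 12800 → 16000 → 20000 → 25600 → 32000 → 40000 — 3 stops higher (brighter).
Net: +2 1/3 −1 1/3 +3 = +4 stops.

4 stops brighter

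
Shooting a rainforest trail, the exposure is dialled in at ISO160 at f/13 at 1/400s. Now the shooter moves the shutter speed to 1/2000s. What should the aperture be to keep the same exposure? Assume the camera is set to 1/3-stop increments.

Shutter speed: 1/400 → 1/500 → 1/640 → 1/800 → 1/1000 → 1/1250 → 1/1600 → 1/2000 — 2 1/3 stops faster (darker).
Need 2 1/3 stops brighter from the aperture: f/13 → f/11 → f/10 → f/9 → f/8 → f/7.1 → f/6.3 → f/5.6.

f/5.6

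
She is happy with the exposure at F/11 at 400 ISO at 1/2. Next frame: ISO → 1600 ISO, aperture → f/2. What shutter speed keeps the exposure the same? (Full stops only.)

1/250s

ISO: 400 → 800 → 1600 — 2 stops higher (brighter).
Aperture: f/11 → f/8 → f/5.6 → f/4 → f/2.8 → f/2 — 5 stops opened up (brighter).
Net change so far: 7 stops brighter. Offset with the shutter speed: 1/2 → 1/4 → 1/8 → 1/15 → 1/30 → 1/60 → 1/125 → 1/250.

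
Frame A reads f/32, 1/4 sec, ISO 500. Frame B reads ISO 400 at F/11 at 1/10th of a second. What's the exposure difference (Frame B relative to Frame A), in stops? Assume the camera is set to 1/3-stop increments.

1 1/3 stops brighter

Aperture: f/32 → f/29 → f/25 → f/22 → f/20 → f/18 → f/16 → f/14 → f/13 → f/11 — 3 stops opened up (brighter).
Shutter speed: 1/4 → 1/5 → 1/6 → 1/8 → 1/10 — 1 1/3 stops shorter (darker).
ISO: 500 → 400 — 1/3 stop lower (darker).
Net: +3 −1 1/3 −1/3 = +1 1/3 stops.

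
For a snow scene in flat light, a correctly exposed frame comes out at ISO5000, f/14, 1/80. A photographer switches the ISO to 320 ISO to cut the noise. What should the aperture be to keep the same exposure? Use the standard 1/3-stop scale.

ISO: 5000 → 4000 → 3200 → 2500 → 2000 → 1600 → 1250 → 1000 → 800 → 640 → 500 → 400 → 320 — 4 stops dropped (darker).
Need 4 stops brighter from the aperture: f/14 → f/13 → f/11 → f/10 → f/9 → f/8 → f/7.1 → f/6.3 → f/5.6 → f/5 → f/4.5 → f/4 → f/3.5.

f/3.5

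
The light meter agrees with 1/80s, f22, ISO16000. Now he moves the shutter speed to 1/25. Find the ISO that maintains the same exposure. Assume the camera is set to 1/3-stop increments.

ISO 5000

Shutter speed: 1/80 → 1/60 → 1/50 → 1/40 → 1/30 → 1/25 — 1 2/3 stops slower (brighter).
Need 1 2/3 stops darker from the ISO: 16000 → 12800 → 10000 → 8000 → 6400 → 5000.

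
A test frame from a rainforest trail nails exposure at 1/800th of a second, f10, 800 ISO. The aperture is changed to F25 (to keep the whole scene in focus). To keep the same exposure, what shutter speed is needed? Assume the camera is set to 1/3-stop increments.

1/125s

Aperture: f/10 → f/11 → f/13 → f/14 → f/16 → f/18 → f/20 → f/22 → f/25 — 2 2/3 stops narrower (darker).
Need 2 2/3 stops brighter from the shutter speed: 1/800 → 1/640 → 1/500 → 1/400 → 1/320 → 1/250 → 1/200 → 1/160 → 1/125.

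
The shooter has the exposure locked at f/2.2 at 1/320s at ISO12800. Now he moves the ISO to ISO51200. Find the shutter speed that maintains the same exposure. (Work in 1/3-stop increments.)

ISO: 12800 → 16000 → 20000 → 25600 → 32000 → 40000 → 51200 — 2 stops higher (brighter).
Need 2 stops darker from the shutter speed: 1/320 → 1/400 → 1/500 → 1/640 → 1/800 → 1/1000 → 1/1250.

1/1250s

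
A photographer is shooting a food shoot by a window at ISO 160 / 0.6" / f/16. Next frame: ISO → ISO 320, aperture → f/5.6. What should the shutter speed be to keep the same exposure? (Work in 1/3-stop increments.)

ISO: 160 → 200 → 250 → 320 — 1 stop raised (brighter).
Aperture: f/16 → f/14 → f/13 → f/11 → f/10 → f/9 → f/8 → f/7.1 → f/6.3 → f/5.6 — 3 stops larger aperture (brighter).
Net change so far: 4 stops brighter. Offset with the shutter speed: 0.6 → 0.5 → 0.4 → 0.3 → 1/4 → 1/5 → 1/6 → 1/8 → 1/10 → 1/13 → 1/15 → 1/20 → 1/25.

1/25s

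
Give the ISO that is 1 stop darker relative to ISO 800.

ISO 400

ISO: 800 → 400 — 1 stop dropped (darker).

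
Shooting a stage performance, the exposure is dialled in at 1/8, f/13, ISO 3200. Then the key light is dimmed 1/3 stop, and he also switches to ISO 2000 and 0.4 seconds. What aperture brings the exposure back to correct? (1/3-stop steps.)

f/16

Scene light: 1/3 stop darker.
ISO: 3200 → 2500 → 2000 — 2/3 stop dropped (darker).
Shutter speed: 1/8 → 1/6 → 1/5 → 1/4 → 0.3 → 0.4 — 1 2/3 stops slower (brighter).
Net so far: 2/3 stop brighter. Aperture: f/13 → f/14 → f/16.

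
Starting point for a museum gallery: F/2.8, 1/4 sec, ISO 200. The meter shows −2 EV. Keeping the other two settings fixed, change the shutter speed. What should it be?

Underexposed by 2 stops → need 2 stops brighter.
Shutter speed: 1/4 → 1/2 → 1.

1 s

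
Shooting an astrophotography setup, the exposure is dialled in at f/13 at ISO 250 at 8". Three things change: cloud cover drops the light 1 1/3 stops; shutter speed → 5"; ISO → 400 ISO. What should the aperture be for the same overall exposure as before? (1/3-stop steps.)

Scene light: 1 1/3 stops darker.
Shutter speed: 8 → 6 → 5 — 2/3 stop shorter (darker).
ISO: 250 → 320 → 400 — 2/3 stop raised (brighter).
Net so far: 1 1/3 stops darker. Aperture: f/13 → f/11 → f/10 → f/9 → f/8.

f/8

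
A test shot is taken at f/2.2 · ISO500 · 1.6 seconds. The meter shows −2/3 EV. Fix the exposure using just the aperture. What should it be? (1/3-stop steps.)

Underexposed by 2/3 stop → need 2/3 stop brighter.
Aperture: f/2.2 → f/2 → f/1.8.

f/1.8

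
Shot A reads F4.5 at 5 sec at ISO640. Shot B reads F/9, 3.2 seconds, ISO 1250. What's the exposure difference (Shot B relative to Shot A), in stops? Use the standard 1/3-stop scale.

1 2/3 stops darker

Aperture: f/4.5 → f/5 → f/5.6 → f/6.3 → f/7.1 → f/8 → f/9 — 2 stops narrower (darker).
Shutter speed: 5 → 4 → 3.2 — 2/3 stop shorter (darker).
ISO: 640 → 800 → 1000 → 1250 — 1 stop higher (brighter).
Net: −2 −2/3 +1 = −1 2/3 stops.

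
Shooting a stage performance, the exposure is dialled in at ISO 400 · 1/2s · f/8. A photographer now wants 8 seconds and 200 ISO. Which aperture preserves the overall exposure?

Shutter speed: 1/2 → 1 → 2 → 4 → 8 — 4 stops slower (brighter).
ISO: 400 → 200 — 1 stop dropped (darker).
Net change so far: 3 stops brighter. Offset with the aperture: f/8 → f/11 → f/16 → f/22.

f/22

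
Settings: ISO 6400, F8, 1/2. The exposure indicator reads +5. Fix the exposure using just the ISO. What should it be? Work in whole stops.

ISO 200

Overexposed by 5 stops → need 5 stops darker.
ISO: 6400 → 3200 → 1600 → 800 → 400 → 200.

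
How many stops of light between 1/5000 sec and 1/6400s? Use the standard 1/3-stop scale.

1/5000 → 1/6400 — count the steps: 1 third-stops = 1/3 stop.

1/3 stop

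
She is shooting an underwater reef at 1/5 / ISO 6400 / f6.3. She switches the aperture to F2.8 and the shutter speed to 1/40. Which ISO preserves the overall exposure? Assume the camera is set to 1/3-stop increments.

ISO 10000

Aperture: f/6.3 → f/5.6 → f/5 → f/4.5 → f/4 → f/3.5 → f/3.2 → f/2.8 — 2 1/3 stops wider (brighter).
Shutter speed: 1/5 → 1/6 → 1/8 → 1/10 → 1/13 → 1/15 → 1/20 → 1/25 → 1/30 → 1/40 — 3 stops shorter (darker).
Net change so far: 2/3 stop darker. Offset with the ISO: 6400 → 8000 → 10000.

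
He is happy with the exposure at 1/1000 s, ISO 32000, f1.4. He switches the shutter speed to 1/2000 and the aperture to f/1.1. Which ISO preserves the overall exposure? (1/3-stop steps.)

ISO 40000

Shutter speed: 1/1000 → 1/1250 → 1/1600 → 1/2000 — 1 stop faster (darker).
Aperture: f/1.4 → f/1.2 → f/1.1 — 2/3 stop wider (brighter).
Net change so far: 1/3 stop darker. Offset with the ISO: 32000 → 40000.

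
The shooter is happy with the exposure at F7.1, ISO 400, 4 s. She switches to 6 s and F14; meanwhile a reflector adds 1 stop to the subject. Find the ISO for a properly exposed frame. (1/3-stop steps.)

ISO 500

Scene light: 1 stop brighter.
Shutter speed: 4 → 5 → 6 — 2/3 stop longer (brighter).
Aperture: f/7.1 → f/8 → f/9 → f/10 → f/11 → f/13 → f/14 — 2 stops smaller aperture (darker).
Net so far: 1/3 stop darker. ISO: 400 → 500.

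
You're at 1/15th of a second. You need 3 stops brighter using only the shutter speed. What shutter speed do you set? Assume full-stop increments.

1/2s

Shutter speed: 1/15 → 1/8 → 1/4 → 1/2 — 3 stops longer (brighter).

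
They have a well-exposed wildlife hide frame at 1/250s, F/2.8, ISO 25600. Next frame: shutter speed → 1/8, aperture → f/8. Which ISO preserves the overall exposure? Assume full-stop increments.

Shutter speed: 1/250 → 1/125 → 1/60 → 1/30 → 1/15 → 1/8 — 5 stops slower (brighter).
Aperture: f/2.8 → f/4 → f/5.6 → f/8 — 3 stops narrower (darker).
Net change so far: 2 stops brighter. Offset with the ISO: 25600 → 12800 → 6400.

ISO 6400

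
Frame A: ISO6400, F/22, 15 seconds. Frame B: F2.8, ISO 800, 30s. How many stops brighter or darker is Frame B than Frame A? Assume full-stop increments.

Aperture: f/22 → f/16 → f/11 → f/8 → f/5.6 → f/4 → f/2.8 — 6 stops opened up (brighter).
Shutter speed: 15 → 30 — 1 stop longer (brighter).
ISO: 6400 → 3200 → 1600 → 800 — 3 stops dropped (darker).
Net: +6 +1 −3 = +4 stops.

4 stops brighter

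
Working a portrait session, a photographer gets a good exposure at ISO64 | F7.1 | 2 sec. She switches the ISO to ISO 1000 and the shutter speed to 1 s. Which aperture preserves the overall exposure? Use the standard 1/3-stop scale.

ISO: 64 → 80 → 100 → 125 → 160 → 200 → 250 → 320 → 400 → 500 → 640 → 800 → 1000 — 4 stops raised (brighter).
Shutter speed: 2 → 1.6 → 1.3 → 1 — 1 stop faster (darker).
Net change so far: 3 stops brighter. Offset with the aperture: f/7.1 → f/8 → f/9 → f/10 → f/11 → f/13 → f/14 → f/16 → f/18 → f/20.

f/20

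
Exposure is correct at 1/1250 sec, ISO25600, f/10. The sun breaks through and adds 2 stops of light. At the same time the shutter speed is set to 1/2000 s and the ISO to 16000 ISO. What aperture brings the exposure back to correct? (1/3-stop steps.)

Scene light: 2 stops brighter.
Shutter speed: 1/1250 → 1/1600 → 1/2000 — 2/3 stop shorter (darker).
ISO: 25600 → 20000 → 16000 — 2/3 stop dropped (darker).
Net so far: 2/3 stop brighter. Aperture: f/10 → f/11 → f/13.

f/13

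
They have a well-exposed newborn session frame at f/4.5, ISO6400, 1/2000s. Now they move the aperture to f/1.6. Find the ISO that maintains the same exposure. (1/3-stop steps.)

Aperture: f/4.5 → f/4 → f/3.5 → f/3.2 → f/2.8 → f/2.5 → f/2.2 → f/2 → f/1.8 → f/1.6 — 3 stops wider (brighter).
Need 3 stops darker from the ISO: 6400 → 5000 → 4000 → 3200 → 2500 → 2000 → 1600 → 1250 → 1000 → 800.

ISO 800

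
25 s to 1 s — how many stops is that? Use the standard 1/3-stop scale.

25 → 20 → 15 → 13 → 10 → 8 → 6 → 5 → 4 → 3.2 → 2.5 → 2 → 1.6 → 1.3 → 1 — count the steps: 14 third-stops = 4 2/3 stops.

4 2/3 stops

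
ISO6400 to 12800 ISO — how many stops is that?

6400 → 12800 — count the steps: 1 stop.

1 stop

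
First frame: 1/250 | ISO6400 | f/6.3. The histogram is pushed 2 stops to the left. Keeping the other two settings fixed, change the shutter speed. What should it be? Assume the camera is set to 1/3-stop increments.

1/60s

Underexposed by 2 stops → need 2 stops brighter.
Shutter speed: 1/250 → 1/200 → 1/160 → 1/125 → 1/100 → 1/80 → 1/60.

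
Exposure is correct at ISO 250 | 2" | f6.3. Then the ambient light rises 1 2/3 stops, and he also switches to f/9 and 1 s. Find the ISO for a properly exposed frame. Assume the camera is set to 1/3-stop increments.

ISO 320

Scene light: 1 2/3 stops brighter.
Aperture: f/6.3 → f/7.1 → f/8 → f/9 — 1 stop smaller aperture (darker).
Shutter speed: 2 → 1.6 → 1.3 → 1 — 1 stop shorter (darker).
Net so far: 1/3 stop darker. ISO: 250 → 320.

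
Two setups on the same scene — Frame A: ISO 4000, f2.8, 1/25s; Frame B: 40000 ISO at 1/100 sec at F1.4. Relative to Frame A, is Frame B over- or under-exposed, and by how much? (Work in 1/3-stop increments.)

Aperture: f/2.8 → f/2.5 → f/2.2 → f/2 → f/1.8 → f/1.6 → f/1.4 — 2 stops opened up (brighter).
Shutter speed: 1/25 → 1/30 → 1/40 → 1/50 → 1/60 → 1/80 → 1/100 — 2 stops shorter (darker).
ISO: 4000 → 5000 → 6400 → 8000 → 10000 → 12800 → 16000 → 20000 → 25600 → 32000 → 40000 — 3 1/3 stops raised (brighter).
Net: +2 −2 +3 1/3 = +3 1/3 stops.

3 1/3 stops brighter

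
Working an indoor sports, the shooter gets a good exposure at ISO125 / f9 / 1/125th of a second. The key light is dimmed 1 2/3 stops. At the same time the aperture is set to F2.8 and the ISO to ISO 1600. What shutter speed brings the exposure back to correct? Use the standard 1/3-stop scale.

1/5000s

Scene light: 1 2/3 stops darker.
Aperture: f/9 → f/8 → f/7.1 → f/6.3 → f/5.6 → f/5 → f/4.5 → f/4 → f/3.5 → f/3.2 → f/2.8 — 3 1/3 stops wider (brighter).
ISO: 125 → 160 → 200 → 250 → 320 → 400 → 500 → 640 → 800 → 1000 → 1250 → 1600 — 3 2/3 stops higher (brighter).
Net so far: 5 1/3 stops brighter. Shutter speed: 1/125 → 1/160 → 1/200 → 1/250 → 1/320 → 1/400 → 1/500 → 1/640 → 1/800 → 1/1000 → 1/1250 → 1/1600 → 1/2000 → 1/2500 → 1/3200 → 1/4000 → 1/5000.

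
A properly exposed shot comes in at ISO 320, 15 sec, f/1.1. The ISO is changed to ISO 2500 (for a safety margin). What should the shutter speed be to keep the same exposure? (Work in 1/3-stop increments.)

2 s

ISO: 320 → 400 → 500 → 640 → 800 → 1000 → 1250 → 1600 → 2000 → 2500 — 3 stops higher (brighter).
Need 3 stops darker from the shutter speed: 15 → 13 → 10 → 8 → 6 → 5 → 4 → 3.2 → 2.5 → 2.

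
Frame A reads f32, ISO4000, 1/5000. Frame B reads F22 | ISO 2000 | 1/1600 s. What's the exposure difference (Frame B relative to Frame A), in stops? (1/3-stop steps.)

Aperture: f/32 → f/29 → f/25 → f/22 — 1 stop larger aperture (brighter).
Shutter speed: 1/5000 → 1/4000 → 1/3200 → 1/2500 → 1/2000 → 1/1600 — 1 2/3 stops slower (brighter).
ISO: 4000 → 3200 → 2500 → 2000 — 1 stop lower (darker).
Net: +1 +1 2/3 −1 = +1 2/3 stops.

1 2/3 stops brighter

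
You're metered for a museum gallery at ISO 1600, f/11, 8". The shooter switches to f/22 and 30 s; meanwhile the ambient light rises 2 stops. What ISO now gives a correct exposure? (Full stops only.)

ISO 400

Scene light: 2 stops brighter.
Aperture: f/11 → f/16 → f/22 — 2 stops narrower (darker).
Shutter speed: 8 → 15 → 30 — 2 stops longer (brighter).
Net so far: 2 stops brighter. ISO: 1600 → 800 → 400.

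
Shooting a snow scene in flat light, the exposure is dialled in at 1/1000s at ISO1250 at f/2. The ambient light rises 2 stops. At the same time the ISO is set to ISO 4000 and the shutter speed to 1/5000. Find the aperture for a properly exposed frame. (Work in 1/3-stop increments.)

f/3.2

Scene light: 2 stops brighter.
ISO: 1250 → 1600 → 2000 → 2500 → 3200 → 4000 — 1 2/3 stops raised (brighter).
Shutter speed: 1/1000 → 1/1250 → 1/1600 → 1/2000 → 1/2500 → 1/3200 → 1/4000 → 1/5000 — 2 1/3 stops faster (darker).
Net so far: 1 1/3 stops brighter. Aperture: f/2 → f/2.2 → f/2.5 → f/2.8 → f/3.2.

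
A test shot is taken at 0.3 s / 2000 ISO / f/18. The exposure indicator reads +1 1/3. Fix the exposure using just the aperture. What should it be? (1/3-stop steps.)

f/29

Overexposed by 1 1/3 stops → need 1 1/3 stops darker.
Aperture: f/18 → f/20 → f/22 → f/25 → f/29.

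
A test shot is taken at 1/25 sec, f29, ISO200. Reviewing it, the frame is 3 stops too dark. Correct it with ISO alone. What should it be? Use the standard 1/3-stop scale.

Underexposed by 3 stops → need 3 stops brighter.
ISO: 200 → 250 → 320 → 400 → 500 → 640 → 800 → 1000 → 1250 → 1600.

ISO 1600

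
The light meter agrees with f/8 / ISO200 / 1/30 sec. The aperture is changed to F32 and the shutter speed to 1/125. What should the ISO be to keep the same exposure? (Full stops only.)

ISO 12800

Aperture: f/8 → f/11 → f/16 → f/22 → f/32 — 4 stops narrower (darker).
Shutter speed: 1/30 → 1/60 → 1/125 — 2 stops shorter (darker).
Net change so far: 6 stops darker. Offset with the ISO: 200 → 400 → 800 → 1600 → 3200 → 6400 → 12800.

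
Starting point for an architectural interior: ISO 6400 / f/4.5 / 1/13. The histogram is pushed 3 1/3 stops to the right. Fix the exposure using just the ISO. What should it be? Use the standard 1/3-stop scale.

Overexposed by 3 1/3 stops → need 3 1/3 stops darker.
ISO: 6400 → 5000 → 4000 → 3200 → 2500 → 2000 → 1600 → 1250 → 1000 → 800 → 640.

ISO 640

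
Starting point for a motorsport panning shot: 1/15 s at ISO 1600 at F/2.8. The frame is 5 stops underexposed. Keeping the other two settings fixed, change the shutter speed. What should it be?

Underexposed by 5 stops → need 5 stops brighter.
Shutter speed: 1/15 → 1/8 → 1/4 → 1/2 → 1 → 2.

2 s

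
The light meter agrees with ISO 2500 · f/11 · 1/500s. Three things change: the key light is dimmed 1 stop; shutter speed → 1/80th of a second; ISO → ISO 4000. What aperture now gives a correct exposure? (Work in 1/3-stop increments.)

Scene light: 1 stop darker.
Shutter speed: 1/500 → 1/400 → 1/320 → 1/250 → 1/200 → 1/160 → 1/125 → 1/100 → 1/80 — 2 2/3 stops longer (brighter).
ISO: 2500 → 3200 → 4000 — 2/3 stop higher (brighter).
Net so far: 2 1/3 stops brighter. Aperture: f/11 → f/13 → f/14 → f/16 → f/18 → f/20 → f/22 → f/25.

f/25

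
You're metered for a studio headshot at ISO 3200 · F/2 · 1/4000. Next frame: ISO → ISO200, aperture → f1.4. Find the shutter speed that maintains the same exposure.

ISO: 3200 → 1600 → 800 → 400 → 200 — 4 stops lower (darker).
Aperture: f/2 → f/1.4 — 1 stop opened up (brighter).
Net change so far: 3 stops darker. Offset with the shutter speed: 1/4000 → 1/2000 → 1/1000 → 1/500.

1/500s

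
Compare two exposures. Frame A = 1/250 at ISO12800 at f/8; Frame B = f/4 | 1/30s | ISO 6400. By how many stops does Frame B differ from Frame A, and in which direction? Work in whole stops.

Aperture: f/8 → f/5.6 → f/4 — 2 stops wider (brighter).
Shutter speed: 1/250 → 1/125 → 1/60 → 1/30 — 3 stops longer (brighter).
ISO: 12800 → 6400 — 1 stop lower (darker).
Net: +2 +3 −1 = +4 stops.

4 stops brighter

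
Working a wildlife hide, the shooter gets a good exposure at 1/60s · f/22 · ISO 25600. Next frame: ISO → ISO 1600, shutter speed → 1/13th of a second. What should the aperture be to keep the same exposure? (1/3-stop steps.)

f/13

ISO: 25600 → 20000 → 16000 → 12800 → 10000 → 8000 → 6400 → 5000 → 4000 → 3200 → 2500 → 2000 → 1600 — 4 stops lower (darker).
Shutter speed: 1/60 → 1/50 → 1/40 → 1/30 → 1/25 → 1/20 → 1/15 → 1/13 — 2 1/3 stops slower (brighter).
Net change so far: 1 2/3 stops darker. Offset with the aperture: f/22 → f/20 → f/18 → f/16 → f/14 → f/13.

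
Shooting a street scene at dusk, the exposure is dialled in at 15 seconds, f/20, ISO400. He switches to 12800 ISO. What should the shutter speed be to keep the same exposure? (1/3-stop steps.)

ISO: 400 → 500 → 640 → 800 → 1000 → 1250 → 1600 → 2000 → 2500 → 3200 → 4000 → 5000 → 6400 → 8000 → 10000 → 12800 — 5 stops higher (brighter).
Need 5 stops darker from the shutter speed: 15 → 13 → 10 → 8 → 6 → 5 → 4 → 3.2 → 2.5 → 2 → 1.6 → 1.3 → 1 → 0.8 → 0.6 → 0.5.

0.5 s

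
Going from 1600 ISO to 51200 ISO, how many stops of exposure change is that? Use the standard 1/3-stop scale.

5 stops

1600 → 2000 → 2500 → 3200 → 4000 → 5000 → 6400 → 8000 → 10000 → 12800 → 16000 → 20000 → 25600 → 32000 → 40000 → 51200 — count the steps: 15 third-stops = 5 stops.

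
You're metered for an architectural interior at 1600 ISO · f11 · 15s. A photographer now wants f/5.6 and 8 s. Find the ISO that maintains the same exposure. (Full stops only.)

ISO 800

Aperture: f/11 → f/8 → f/5.6 — 2 stops wider (brighter).
Shutter speed: 15 → 8 — 1 stop shorter (darker).
Net change so far: 1 stop brighter. Offset with the ISO: 1600 → 800.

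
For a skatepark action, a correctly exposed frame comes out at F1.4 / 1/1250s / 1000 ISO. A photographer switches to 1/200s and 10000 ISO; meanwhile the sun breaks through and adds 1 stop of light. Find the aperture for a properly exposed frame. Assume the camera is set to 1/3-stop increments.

Scene light: 1 stop brighter.
Shutter speed: 1/1250 → 1/1000 → 1/800 → 1/640 → 1/500 → 1/400 → 1/320 → 1/250 → 1/200 — 2 2/3 stops longer (brighter).
ISO: 1000 → 1250 → 1600 → 2000 → 2500 → 3200 → 4000 → 5000 → 6400 → 8000 → 10000 — 3 1/3 stops higher (brighter).
Net so far: 7 stops brighter. Aperture: f/1.4 → f/1.6 → f/1.8 → f/2 → f/2.2 → f/2.5 → f/2.8 → f/3.2 → f/3.5 → f/4 → f/4.5 → f/5 → f/5.6 → f/6.3 → f/7.1 → f/8 → f/9 → f/10 → f/11 → f/13 → f/14 → f/16.

f/16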